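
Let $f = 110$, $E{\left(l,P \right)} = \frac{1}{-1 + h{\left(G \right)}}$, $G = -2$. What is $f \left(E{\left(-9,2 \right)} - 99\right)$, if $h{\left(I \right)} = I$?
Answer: $- \frac{32780}{3} \approx -10927.0$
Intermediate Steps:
$E{\left(l,P \right)} = - \frac{1}{3}$ ($E{\left(l,P \right)} = \frac{1}{-1 - 2} = \frac{1}{-3} = - \frac{1}{3}$)
$f \left(E{\left(-9,2 \right)} - 99\right) = 110 \left(- \frac{1}{3} - 99\right) = 110 \left(- \frac{298}{3}\right) = - \frac{32780}{3}$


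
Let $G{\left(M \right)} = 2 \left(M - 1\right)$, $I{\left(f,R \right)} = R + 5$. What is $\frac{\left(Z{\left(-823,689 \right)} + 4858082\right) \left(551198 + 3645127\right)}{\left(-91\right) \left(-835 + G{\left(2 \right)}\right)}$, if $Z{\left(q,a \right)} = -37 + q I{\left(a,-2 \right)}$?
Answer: $\frac{2910796422600}{10829} \approx 2.688 \cdot 10^{8}$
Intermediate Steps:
$I{\left(f,R \right)} = 5 + R$
$G{\left(M \right)} = -2 + 2 M$ ($G{\left(M \right)} = 2 \left(-1 + M\right) = -2 + 2 M$)
$Z{\left(q,a \right)} = -37 + 3 q$ ($Z{\left(q,a \right)} = -37 + q \left(5 - 2\right) = -37 + q 3 = -37 + 3 q$)
$\frac{\left(Z{\left(-823,689 \right)} + 4858082\right) \left(551198 + 3645127\right)}{\left(-91\right) \left(-835 + G{\left(2 \right)}\right)} = \frac{\left(\left(-37 + 3 \left(-823\right)\right) + 4858082\right) \left(551198 + 3645127\right)}{\left(-91\right) \left(-835 + \left(-2 + 2 \cdot 2\right)\right)} = \frac{\left(\left(-37 - 2469\right) + 4858082\right) 4196325}{\left(-91\right) \left(-835 + \left(-2 + 4\right)\right)} = \frac{\left(-2506 + 4858082\right) 4196325}{\left(-91\right) \left(-835 + 2\right)} = \frac{4855576 \cdot 4196325}{\left(-91\right) \left(-833\right)} = \frac{20375574958200}{75803} = 20375574958200 \cdot \frac{1}{75803} = \frac{2910796422600}{10829}$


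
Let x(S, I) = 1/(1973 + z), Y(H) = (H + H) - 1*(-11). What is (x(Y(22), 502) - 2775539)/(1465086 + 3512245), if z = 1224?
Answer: -8873398182/15912527207 ≈ -0.55764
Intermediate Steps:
Y(H) = 11 + 2*H (Y(H) = 2*H + 11 = 11 + 2*H)
x(S, I) = 1/3197 (x(S, I) = 1/(1973 + 1224) = 1/3197)
(x(Y(22), 502) - 2775539)/(1465086 + 3512245) = (1/3197 - 2775539)/(1465086 + 3512245) = -8873398182/3197/4977331 = -8873398182/3197*1/4977331 = -8873398182/15912527207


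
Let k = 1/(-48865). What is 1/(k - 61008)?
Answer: -48865/2981155921 ≈ -1.6391e-5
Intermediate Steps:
k = -1/48865 ≈ -2.0465e-5
1/(k - 61008) = 1/(-1/48865 - 61008) = 1/(-2981155921/48865) = -48865/2981155921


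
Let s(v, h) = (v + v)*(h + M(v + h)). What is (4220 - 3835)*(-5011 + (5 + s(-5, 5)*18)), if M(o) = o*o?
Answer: -2273810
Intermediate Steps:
M(o) = o²
s(v, h) = 2*v*(h + (h + v)²) (s(v, h) = (v + v)*(h + (v + h)²) = (2*v)*(h + (h + v)²) = 2*v*(h + (h + v)²))
(4220 - 3835)*(-5011 + (5 + s(-5, 5)*18)) = (4220 - 3835)*(-5011 + (5 + (2*(-5)*(5 + (5 - 5)²))*18)) = 385*(-5011 + (5 + (2*(-5)*(5 + 0²))*18)) = 385*(-5011 + (5 + (2*(-5)*(5 + 0))*18)) = 385*(-5011 + (5 + (2*(-5)*5)*18)) = 385*(-5011 + (5 - 50*18)) = 385*(-5011 + (5 - 900)) = 385*(-5011 - 895) = 385*(-5906) = -2273810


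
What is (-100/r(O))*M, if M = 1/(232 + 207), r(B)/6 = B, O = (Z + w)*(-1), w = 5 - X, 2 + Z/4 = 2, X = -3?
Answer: 25/5268 ≈ 0.0047456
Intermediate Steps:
Z = 0 (Z = -8 + 4*2 = -8 + 8 = 0)
w = 8 (w = 5 - 1*(-3) = 5 + 3 = 8)
O = -8 (O = (0 + 8)*(-1) = 8*(-1) = -8)
r(B) = 6*B
M = 1/439 ≈ 0.0022779
(-100/r(O))*M = -100/(6*(-8))*(1/439) = -100/(-48)*(1/439) = -100*(-1/48)*(1/439) = (25/12)*(1/439) = 25/5268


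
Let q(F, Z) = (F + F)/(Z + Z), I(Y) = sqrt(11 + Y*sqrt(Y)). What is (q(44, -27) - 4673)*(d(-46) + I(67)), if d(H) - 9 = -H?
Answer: -6941825/27 - 126215*sqrt(11 + 67*sqrt(67))/27 ≈ -3.6767e+5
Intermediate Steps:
I(Y) = sqrt(11 + Y**(3/2))
d(H) = 9 - H
q(F, Z) = F/Z (q(F, Z) = (2*F)/((2*Z)) = (2*F)*(1/(2*Z)) = F/Z)
(q(44, -27) - 4673)*(d(-46) + I(67)) = (44/(-27) - 4673)*((9 - 1*(-46)) + sqrt(11 + 67**(3/2))) = (44*(-1/27) - 4673)*((9 + 46) + sqrt(11 + 67*sqrt(67))) = (-44/27 - 4673)*(55 + sqrt(11 + 67*sqrt(67))) = -126215*(55 + sqrt(11 + 67*sqrt(67)))/27 = -6941825/27 - 126215*sqrt(11 + 67*sqrt(67))/27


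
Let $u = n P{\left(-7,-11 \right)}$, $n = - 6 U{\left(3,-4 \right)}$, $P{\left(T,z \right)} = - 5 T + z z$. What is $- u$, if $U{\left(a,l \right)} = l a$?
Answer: $-11232$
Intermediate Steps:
$U{\left(a,l \right)} = a l$
$P{\left(T,z \right)} = z^{2} - 5 T$ ($P{\left(T,z \right)} = - 5 T + z^{2} = z^{2} - 5 T$)
$n = 72$ ($n = - 6 \cdot 3 \left(-4\right) = \left(-6\right) \left(-12\right) = 72$)
$u = 11232$ ($u = 72 \left(\left(-11\right)^{2} - -35\right) = 72 \left(121 + 35\right) = 72 \cdot 156 = 11232$)
$- u = \left(-1\right) 11232 = -11232$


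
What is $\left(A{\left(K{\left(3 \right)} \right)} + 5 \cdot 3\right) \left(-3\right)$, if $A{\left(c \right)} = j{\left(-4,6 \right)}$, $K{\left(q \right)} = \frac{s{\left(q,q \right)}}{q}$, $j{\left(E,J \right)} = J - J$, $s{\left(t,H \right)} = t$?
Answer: $-45$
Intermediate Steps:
$j{\left(E,J \right)} = 0$
$K{\left(q \right)} = 1$ ($K{\left(q \right)} = \frac{q}{q} = 1$)
$A{\left(c \right)} = 0$
$\left(A{\left(K{\left(3 \right)} \right)} + 5 \cdot 3\right) \left(-3\right) = \left(0 + 5 \cdot 3\right) \left(-3\right) = \left(0 + 15\right) \left(-3\right) = 15 \left(-3\right) = -45$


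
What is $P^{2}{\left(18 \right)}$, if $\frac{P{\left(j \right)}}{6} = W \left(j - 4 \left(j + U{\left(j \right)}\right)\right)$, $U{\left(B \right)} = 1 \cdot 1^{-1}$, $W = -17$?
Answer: $34999056$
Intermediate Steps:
$U{\left(B \right)} = 1$ ($U{\left(B \right)} = 1 \cdot 1 = 1$)
$P{\left(j \right)} = 408 + 306 j$ ($P{\left(j \right)} = 6 \left(- 17 \left(j - 4 \left(j + 1\right)\right)\right) = 6 \left(- 17 \left(j - 4 \left(1 + j\right)\right)\right) = 6 \left(- 17 \left(j - \left(4 + 4 j\right)\right)\right) = 6 \left(- 17 \left(-4 - 3 j\right)\right) = 6 \left(68 + 51 j\right) = 408 + 306 j$)
$P^{2}{\left(18 \right)} = \left(408 + 306 \cdot 18\right)^{2} = \left(408 + 5508\right)^{2} = 5916^{2} = 34999056$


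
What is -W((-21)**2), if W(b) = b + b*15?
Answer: -7056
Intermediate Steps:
W(b) = 16*b (W(b) = b + 15*b = 16*b)
-W((-21)**2) = -16*(-21)**2 = -16*441 = -1*7056 = -7056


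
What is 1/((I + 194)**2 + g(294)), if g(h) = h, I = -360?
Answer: 1/27850 ≈ 3.5907e-5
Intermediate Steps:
1/((I + 194)**2 + g(294)) = 1/((-360 + 194)**2 + 294) = 1/((-166)**2 + 294) = 1/(27556 + 294) = 1/27850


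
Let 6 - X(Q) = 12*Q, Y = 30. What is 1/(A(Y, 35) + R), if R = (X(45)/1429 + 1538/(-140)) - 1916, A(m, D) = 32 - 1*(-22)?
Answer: -100030/187392141 ≈ -0.00053380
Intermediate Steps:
A(m, D) = 54 (A(m, D) = 32 + 22 = 54)
X(Q) = 6 - 12*Q
R = -192793761/100030 (R = ((6 - 12*45)/1429 + 1538/(-140)) - 1916 = ((6 - 540)*(1/1429) + 1538*(-1/140)) - 1916 = (-534*1/1429 - 769/70) - 1916 = (-534/1429 - 769/70) - 1916 = -1136281/100030 - 1916 = -192793761/100030 ≈ -1927.4)
1/(A(Y, 35) + R) = 1/(54 - 192793761/100030) = 1/(-187392141/100030) = -100030/187392141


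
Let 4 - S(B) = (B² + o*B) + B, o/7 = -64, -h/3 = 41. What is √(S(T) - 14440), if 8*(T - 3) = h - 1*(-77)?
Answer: I*√250765/4 ≈ 125.19*I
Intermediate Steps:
h = -123 (h = -3*41 = -123)
o = -448 (o = 7*(-64) = -448)
T = -11/4 (T = 3 + (-123 - 1*(-77))/8 = 3 + (-123 + 77)/8 = 3 + (⅛)*(-46) = 3 - 23/4 = -11/4 ≈ -2.7500)
S(B) = 4 - B² + 447*B (S(B) = 4 - ((B² - 448*B) + B) = 4 - (B² - 447*B) = 4 + (-B² + 447*B) = 4 - B² + 447*B)
√(S(T) - 14440) = √((4 - (-11/4)² + 447*(-11/4)) - 14440) = √((4 - 1*121/16 - 4917/4) - 14440) = √((4 - 121/16 - 4917/4) - 14440) = √(-19725/16 - 14440) = √(-250765/16) = I*√250765/4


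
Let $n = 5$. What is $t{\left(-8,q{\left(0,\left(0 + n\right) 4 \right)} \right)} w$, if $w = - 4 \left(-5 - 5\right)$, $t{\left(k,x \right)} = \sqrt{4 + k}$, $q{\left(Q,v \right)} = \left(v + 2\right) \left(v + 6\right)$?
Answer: $80 i \approx 80.0 i$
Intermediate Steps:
$q{\left(Q,v \right)} = \left(2 + v\right) \left(6 + v\right)$
$w = 40$ ($w = \left(-4\right) \left(-10\right) = 40$)
$t{\left(-8,q{\left(0,\left(0 + n\right) 4 \right)} \right)} w = \sqrt{4 - 8} \cdot 40 = \sqrt{-4} \cdot 40 = 2 i 40 = 80 i$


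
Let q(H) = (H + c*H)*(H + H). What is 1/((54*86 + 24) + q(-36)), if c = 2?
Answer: 1/12444 ≈ 8.0360e-5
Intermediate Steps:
q(H) = 6*H**2 (q(H) = (H + 2*H)*(H + H) = (3*H)*(2*H) = 6*H**2)
1/((54*86 + 24) + q(-36)) = 1/((54*86 + 24) + 6*(-36)**2) = 1/((4644 + 24) + 6*1296) = 1/(4668 + 7776) = 1/12444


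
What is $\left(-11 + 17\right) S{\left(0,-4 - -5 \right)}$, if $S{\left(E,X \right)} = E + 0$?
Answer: $0$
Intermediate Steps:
$S{\left(E,X \right)} = E$
$\left(-11 + 17\right) S{\left(0,-4 - -5 \right)} = \left(-11 + 17\right) 0 = 6 \cdot 0 = 0$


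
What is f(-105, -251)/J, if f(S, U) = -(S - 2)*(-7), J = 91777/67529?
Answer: -1032229/1873 ≈ -551.11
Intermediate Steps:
J = 13111/9647 (J = 91777*(1/67529) = 13111/9647 ≈ 1.3591)
f(S, U) = -14 + 7*S (f(S, U) = -(-2 + S)*(-7) = (2 - S)*(-7) = -14 + 7*S)
f(-105, -251)/J = (-14 + 7*(-105))/(13111/9647) = (-14 - 735)*(9647/13111) = -749*9647/13111 = -1032229/1873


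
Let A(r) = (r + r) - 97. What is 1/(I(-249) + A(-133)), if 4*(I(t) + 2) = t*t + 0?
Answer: 4/60541 ≈ 6.6071e-5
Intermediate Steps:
A(r) = -97 + 2*r (A(r) = 2*r - 97 = -97 + 2*r)
I(t) = -2 + t²/4 (I(t) = -2 + (t*t + 0)/4 = -2 + (t² + 0)/4 = -2 + t²/4)
1/(I(-249) + A(-133)) = 1/((-2 + (¼)*(-249)²) + (-97 + 2*(-133))) = 1/((-2 + (¼)*62001) + (-97 - 266)) = 1/((-2 + 62001/4) - 363) = 1/(61993/4 - 363) = 1/(60541/4) = 4/60541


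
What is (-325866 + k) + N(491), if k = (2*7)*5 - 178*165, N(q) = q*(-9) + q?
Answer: -359094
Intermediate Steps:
N(q) = -8*q (N(q) = -9*q + q = -8*q)
k = -29300 (k = 14*5 - 29370 = 70 - 29370 = -29300)
(-325866 + k) + N(491) = (-325866 - 29300) - 8*491 = -355166 - 3928 = -359094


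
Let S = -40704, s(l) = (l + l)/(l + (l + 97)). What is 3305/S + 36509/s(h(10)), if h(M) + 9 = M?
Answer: 73560082327/40704 ≈ 1.8072e+6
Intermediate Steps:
h(M) = -9 + M
s(l) = 2*l/(97 + 2*l) (s(l) = (2*l)/(l + (97 + l)) = (2*l)/(97 + 2*l) = 2*l/(97 + 2*l))
3305/S + 36509/s(h(10)) = 3305/(-40704) + 36509/((2*(-9 + 10)/(97 + 2*(-9 + 10)))) = 3305*(-1/40704) + 36509/((2*1/(97 + 2*1))) = -3305/40704 + 36509/((2*1/(97 + 2))) = -3305/40704 + 36509/((2*1/99)) = -3305/40704 + 36509/((2*1*(1/99))) = -3305/40704 + 36509/(2/99) = -3305/40704 + 36509*(99/2) = -3305/40704 + 3614391/2 = 73560082327/40704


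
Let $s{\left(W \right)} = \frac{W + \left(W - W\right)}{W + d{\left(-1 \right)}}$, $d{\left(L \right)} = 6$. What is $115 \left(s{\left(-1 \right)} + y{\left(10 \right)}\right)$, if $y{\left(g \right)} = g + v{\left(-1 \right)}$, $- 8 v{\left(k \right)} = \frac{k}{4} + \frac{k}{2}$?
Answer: $\frac{36409}{32} \approx 1137.8$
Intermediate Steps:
$v{\left(k \right)} = - \frac{3 k}{32}$ ($v{\left(k \right)} = - \frac{\frac{k}{4} + \frac{k}{2}}{8} = - \frac{\frac{3}{4} k}{8} = - \frac{3 k}{32}$)
$s{\left(W \right)} = \frac{W}{6 + W}$ ($s{\left(W \right)} = \frac{W + \left(W - W\right)}{W + 6} = \frac{W + 0}{6 + W} = \frac{W}{6 + W}$)
$y{\left(g \right)} = \frac{3}{32} + g$ ($y{\left(g \right)} = g - - \frac{3}{32} = g + \frac{3}{32} = \frac{3}{32} + g$)
$115 \left(s{\left(-1 \right)} + y{\left(10 \right)}\right) = 115 \left(- \frac{1}{6 - 1} + \left(\frac{3}{32} + 10\right)\right) = 115 \left(- \frac{1}{5} + \frac{323}{32}\right) = 115 \cdot \frac{1583}{160} = \frac{36409}{32}$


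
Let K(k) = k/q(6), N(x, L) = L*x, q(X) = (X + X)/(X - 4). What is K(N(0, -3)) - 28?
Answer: -28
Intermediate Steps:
q(X) = 2*X/(-4 + X) (q(X) = (2*X)/(-4 + X) = 2*X/(-4 + X))
K(k) = k/6 (K(k) = k/((2*6/(-4 + 6))) = k/((2*6/2)) = k/((2*6*(½))) = k/6)
K(N(0, -3)) - 28 = (-3*0)/6 - 28 = (⅙)*0 - 28 = 0 - 28 = -28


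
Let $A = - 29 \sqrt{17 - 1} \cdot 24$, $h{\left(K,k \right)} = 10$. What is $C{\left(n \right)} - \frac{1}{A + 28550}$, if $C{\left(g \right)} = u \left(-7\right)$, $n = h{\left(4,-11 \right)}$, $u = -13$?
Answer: $\frac{2344705}{25766} \approx 91.0$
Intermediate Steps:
$n = 10$
$A = -2784$ ($A = - 29 \sqrt{16} \cdot 24 = \left(-29\right) 4 \cdot 24 = \left(-116\right) 24 = -2784$)
$C{\left(g \right)} = 91$ ($C{\left(g \right)} = \left(-13\right) \left(-7\right) = 91$)
$C{\left(n \right)} - \frac{1}{A + 28550} = 91 - \frac{1}{-2784 + 28550} = 91 - \frac{1}{25766} = \frac{2344705}{25766}$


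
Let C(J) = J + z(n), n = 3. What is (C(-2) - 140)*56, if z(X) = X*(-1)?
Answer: -8120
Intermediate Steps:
z(X) = -X
C(J) = -3 + J (C(J) = J - 1*3 = J - 3 = -3 + J)
(C(-2) - 140)*56 = ((-3 - 2) - 140)*56 = (-5 - 140)*56 = -145*56 = -8120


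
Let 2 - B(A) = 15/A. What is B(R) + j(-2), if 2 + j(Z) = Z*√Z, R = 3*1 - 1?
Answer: -15/2 - 2*I*√2 ≈ -7.5 - 2.8284*I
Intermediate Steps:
R = 2 (R = 3 - 1 = 2)
B(A) = 2 - 15/A
j(Z) = -2 + Z^(3/2) (j(Z) = -2 + Z*√Z = -2 + Z^(3/2))
B(R) + j(-2) = (2 - 15/2) + (-2 + (-2)^(3/2)) = (2 - 15*½) + (-2 - 2*I*√2) = (2 - 15/2) + (-2 - 2*I*√2) = -11/2 + (-2 - 2*I*√2) = -15/2 - 2*I*√2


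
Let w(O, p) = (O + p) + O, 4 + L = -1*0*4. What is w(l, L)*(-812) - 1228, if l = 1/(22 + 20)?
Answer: 5944/3 ≈ 1981.3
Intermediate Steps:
L = -4 (L = -4 - 1*0*4 = -4 + 0*4 = -4 + 0 = -4)
l = 1/42 ≈ 0.023810
w(O, p) = p + 2*O
w(l, L)*(-812) - 1228 = (-4 + 2*(1/42))*(-812) - 1228 = (-4 + 1/21)*(-812) - 1228 = -83/21*(-812) - 1228 = 9628/3 - 1228 = 5944/3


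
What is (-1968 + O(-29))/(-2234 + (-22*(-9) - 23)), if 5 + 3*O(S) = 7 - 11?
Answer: 1971/2059 ≈ 0.95726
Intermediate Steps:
O(S) = -3 (O(S) = -5/3 + (7 - 11)/3 = -5/3 + (⅓)*(-4) = -5/3 - 4/3 = -3)
(-1968 + O(-29))/(-2234 + (-22*(-9) - 23)) = (-1968 - 3)/(-2234 + (-22*(-9) - 23)) = -1971/(-2234 + (198 - 23)) = -1971/(-2234 + 175) = -1971/(-2059) = -1971*(-1/2059) = 1971/2059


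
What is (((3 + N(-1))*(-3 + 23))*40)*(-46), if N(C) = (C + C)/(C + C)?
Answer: -147200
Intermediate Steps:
N(C) = 1 (N(C) = (2*C)/((2*C)) = (2*C)*(1/(2*C)) = 1)
(((3 + N(-1))*(-3 + 23))*40)*(-46) = (((3 + 1)*(-3 + 23))*40)*(-46) = ((4*20)*40)*(-46) = (80*40)*(-46) = 3200*(-46) = -147200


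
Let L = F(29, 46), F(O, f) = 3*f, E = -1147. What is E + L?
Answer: -1009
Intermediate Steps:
L = 138 (L = 3*46 = 138)
E + L = -1147 + 138 = -1009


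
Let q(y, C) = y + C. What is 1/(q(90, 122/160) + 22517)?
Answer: 80/1808621 ≈ 4.4233e-5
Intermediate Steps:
q(y, C) = C + y
1/(q(90, 122/160) + 22517) = 1/((122/160 + 90) + 22517) = 1/((122*(1/160) + 90) + 22517) = 1/((61/80 + 90) + 22517) = 1/(7261/80 + 22517) = 1/(1808621/80) = 80/1808621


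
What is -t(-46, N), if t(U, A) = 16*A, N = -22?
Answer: 352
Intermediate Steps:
-t(-46, N) = -16*(-22) = -1*(-352) = 352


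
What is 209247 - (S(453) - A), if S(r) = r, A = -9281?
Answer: 199513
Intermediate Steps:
209247 - (S(453) - A) = 209247 - (453 - 1*(-9281)) = 209247 - (453 + 9281) = 209247 - 1*9734 = 209247 - 9734 = 199513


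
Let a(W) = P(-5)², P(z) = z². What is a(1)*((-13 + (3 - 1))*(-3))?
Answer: 20625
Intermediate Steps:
a(W) = 625 (a(W) = ((-5)²)² = 25² = 625)
a(1)*((-13 + (3 - 1))*(-3)) = 625*((-13 + (3 - 1))*(-3)) = 625*((-13 + 2)*(-3)) = 625*(-11*(-3)) = 625*33 = 20625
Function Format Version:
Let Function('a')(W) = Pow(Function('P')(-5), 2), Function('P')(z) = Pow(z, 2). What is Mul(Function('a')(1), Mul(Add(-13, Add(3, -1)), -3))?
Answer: 20625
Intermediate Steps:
Function('a')(W) = 625 (Function('a')(W) = Pow(Pow(-5, 2), 2) = Pow(25, 2) = 625)
Mul(Function('a')(1), Mul(Add(-13, Add(3, -1)), -3)) = Mul(625, Mul(Add(-13, Add(3, -1)), -3)) = Mul(625, Mul(Add(-13, 2), -3)) = Mul(625, Mul(-11, -3)) = Mul(625, 33) = 20625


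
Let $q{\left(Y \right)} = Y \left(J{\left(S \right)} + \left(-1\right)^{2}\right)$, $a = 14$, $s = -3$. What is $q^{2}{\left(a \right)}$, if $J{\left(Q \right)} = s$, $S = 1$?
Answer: $784$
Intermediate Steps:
$J{\left(Q \right)} = -3$
$q{\left(Y \right)} = - 2 Y$ ($q{\left(Y \right)} = Y \left(-3 + \left(-1\right)^{2}\right) = Y \left(-3 + 1\right) = Y \left(-2\right) = - 2 Y$)
$q^{2}{\left(a \right)} = \left(\left(-2\right) 14\right)^{2} = \left(-28\right)^{2} = 784$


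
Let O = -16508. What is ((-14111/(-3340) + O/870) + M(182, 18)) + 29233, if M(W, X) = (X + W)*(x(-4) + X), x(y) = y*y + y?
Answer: 2046743825/58116 ≈ 35218.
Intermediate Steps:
x(y) = y + y² (x(y) = y² + y = y + y²)
M(W, X) = (12 + X)*(W + X) (M(W, X) = (X + W)*(-4*(1 - 4) + X) = (W + X)*(-4*(-3) + X) = (W + X)*(12 + X) = (12 + X)*(W + X))
((-14111/(-3340) + O/870) + M(182, 18)) + 29233 = ((-14111/(-3340) - 16508/870) + (18² + 12*182 + 12*18 + 182*18)) + 29233 = ((-14111*(-1/3340) - 16508*1/870) + (324 + 2184 + 216 + 3276)) + 29233 = ((14111/3340 - 8254/435) + 6000) + 29233 = (-857203/58116 + 6000) + 29233 = 347838797/58116 + 29233 = 2046743825/58116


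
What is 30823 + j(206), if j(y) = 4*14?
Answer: 30879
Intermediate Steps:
j(y) = 56
30823 + j(206) = 30823 + 56 = 30879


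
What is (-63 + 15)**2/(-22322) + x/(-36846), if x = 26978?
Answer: -171774025/205619103 ≈ -0.83540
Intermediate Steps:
(-63 + 15)**2/(-22322) + x/(-36846) = (-63 + 15)**2/(-22322) + 26978/(-36846) = (-48)**2*(-1/22322) + 26978*(-1/36846) = 2304*(-1/22322) - 13489/18423 = -1152/11161 - 13489/18423 = -171774025/205619103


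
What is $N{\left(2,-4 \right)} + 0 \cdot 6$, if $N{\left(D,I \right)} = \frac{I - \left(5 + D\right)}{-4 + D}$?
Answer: $\frac{11}{2} \approx 5.5$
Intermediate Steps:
$N{\left(D,I \right)} = \frac{-5 + I - D}{-4 + D}$
$N{\left(2,-4 \right)} + 0 \cdot 6 = \frac{-5 - 4 - 2}{-4 + 2} + 0 \cdot 6 = \frac{-5 - 4 - 2}{-2} + 0 = \left(- \frac{1}{2}\right) \left(-11\right) + 0 = \frac{11}{2} + 0 = \frac{11}{2}$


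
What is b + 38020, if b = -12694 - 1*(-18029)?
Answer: 43355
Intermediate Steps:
b = 5335 (b = -12694 + 18029 = 5335)
b + 38020 = 5335 + 38020 = 43355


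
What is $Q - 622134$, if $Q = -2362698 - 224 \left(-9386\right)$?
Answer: $-882368$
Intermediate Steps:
$Q = -260234$ ($Q = -2362698 - -2102464 = -2362698 + 2102464 = -260234$)
$Q - 622134 = -260234 - 622134 = -882368$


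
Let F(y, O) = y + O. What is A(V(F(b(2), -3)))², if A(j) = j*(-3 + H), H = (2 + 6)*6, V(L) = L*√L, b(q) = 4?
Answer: 2025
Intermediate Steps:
F(y, O) = O + y
V(L) = L^(3/2)
H = 48 (H = 8*6 = 48)
A(j) = 45*j (A(j) = j*(-3 + 48) = j*45 = 45*j)
A(V(F(b(2), -3)))² = (45*(-3 + 4)^(3/2))² = (45*1^(3/2))² = (45*1)² = 45² = 2025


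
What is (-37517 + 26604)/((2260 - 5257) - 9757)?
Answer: 1559/1822 ≈ 0.85565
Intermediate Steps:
(-37517 + 26604)/((2260 - 5257) - 9757) = -10913/(-2997 - 9757) = -10913/(-12754) = -10913*(-1/12754) = 1559/1822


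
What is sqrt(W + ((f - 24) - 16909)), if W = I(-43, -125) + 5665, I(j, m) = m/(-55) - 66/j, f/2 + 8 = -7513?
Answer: I*sqrt(5885458117)/473 ≈ 162.19*I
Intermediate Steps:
f = -15042 (f = -16 + 2*(-7513) = -16 - 15026 = -15042)
I(j, m) = -66/j - m/55 (I(j, m) = m*(-1/55) - 66/j = -m/55 - 66/j = -66/j - m/55)
W = 2681346/473 (W = (-66/(-43) - 1/55*(-125)) + 5665 = (-66*(-1/43) + 25/11) + 5665 = (66/43 + 25/11) + 5665 = 1801/473 + 5665 = 2681346/473 ≈ 5668.8)
sqrt(W + ((f - 24) - 16909)) = sqrt(2681346/473 + ((-15042 - 24) - 16909)) = sqrt(2681346/473 + (-15066 - 16909)) = sqrt(2681346/473 - 31975) = sqrt(-12442829/473) = I*sqrt(5885458117)/473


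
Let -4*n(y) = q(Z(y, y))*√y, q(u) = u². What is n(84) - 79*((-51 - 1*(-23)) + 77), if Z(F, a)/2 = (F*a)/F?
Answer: -3871 - 14112*√21 ≈ -68540.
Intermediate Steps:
Z(F, a) = 2*a (Z(F, a) = 2*((F*a)/F) = 2*a)
n(y) = -y^(5/2) (n(y) = -(2*y)²*√y/4 = -4*y²*√y/4 = -y^(5/2))
n(84) - 79*((-51 - 1*(-23)) + 77) = -84^(5/2) - 79*((-51 - 1*(-23)) + 77) = -14112*√21 - 79*((-51 + 23) + 77) = -14112*√21 - 79*(-28 + 77) = -14112*√21 - 79*49 = -14112*√21 - 3871 = -3871 - 14112*√21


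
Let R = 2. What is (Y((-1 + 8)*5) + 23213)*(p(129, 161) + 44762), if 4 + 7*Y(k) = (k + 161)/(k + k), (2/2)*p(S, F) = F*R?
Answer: 36628450716/35 ≈ 1.0465e+9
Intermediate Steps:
p(S, F) = 2*F (p(S, F) = F*2 = 2*F)
Y(k) = -4/7 + (161 + k)/(14*k) (Y(k) = -4/7 + ((k + 161)/(k + k))/7 = -4/7 + ((161 + k)/((2*k)))/7 = -4/7 + ((161 + k)*(1/(2*k)))/7 = -4/7 + ((161 + k)/(2*k))/7 = -4/7 + (161 + k)/(14*k))
(Y((-1 + 8)*5) + 23213)*(p(129, 161) + 44762) = ((23 - (-1 + 8)*5)/(2*(((-1 + 8)*5))) + 23213)*(2*161 + 44762) = ((23 - 7*5)/(2*((7*5))) + 23213)*(322 + 44762) = ((1/2)*(23 - 1*35)/35 + 23213)*45084 = ((1/2)*(1/35)*(23 - 35) + 23213)*45084 = ((1/2)*(1/35)*(-12) + 23213)*45084 = (-6/35 + 23213)*45084 = (812449/35)*45084 = 36628450716/35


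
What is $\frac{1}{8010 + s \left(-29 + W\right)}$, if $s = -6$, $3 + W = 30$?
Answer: $\frac{1}{8022} \approx 0.00012466$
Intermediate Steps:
$W = 27$ ($W = -3 + 30 = 27$)
$\frac{1}{8010 + s \left(-29 + W\right)} = \frac{1}{8010 - 6 \left(-29 + 27\right)} = \frac{1}{8010 - -12} = \frac{1}{8010 + 12} = \frac{1}{8022}$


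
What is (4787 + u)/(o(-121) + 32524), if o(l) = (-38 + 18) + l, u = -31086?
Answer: -2023/2491 ≈ -0.81212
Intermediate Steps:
o(l) = -20 + l
(4787 + u)/(o(-121) + 32524) = (4787 - 31086)/((-20 - 121) + 32524) = -26299/(-141 + 32524) = -26299/32383 = -26299*1/32383 = -2023/2491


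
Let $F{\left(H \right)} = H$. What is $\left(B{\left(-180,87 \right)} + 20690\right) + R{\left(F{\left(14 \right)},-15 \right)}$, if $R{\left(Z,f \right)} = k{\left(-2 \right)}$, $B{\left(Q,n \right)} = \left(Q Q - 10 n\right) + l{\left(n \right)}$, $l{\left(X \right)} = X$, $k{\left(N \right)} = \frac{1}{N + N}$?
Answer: $\frac{209227}{4} \approx 52307.0$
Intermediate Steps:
$k{\left(N \right)} = \frac{1}{2 N}$
$B{\left(Q,n \right)} = Q^{2} - 9 n$ ($B{\left(Q,n \right)} = \left(Q Q - 10 n\right) + n = \left(Q^{2} - 10 n\right) + n = Q^{2} - 9 n$)
$R{\left(Z,f \right)} = - \frac{1}{4}$ ($R{\left(Z,f \right)} = \frac{1}{2 \left(-2\right)} = \frac{1}{2} \left(- \frac{1}{2}\right) = - \frac{1}{4}$)
$\left(B{\left(-180,87 \right)} + 20690\right) + R{\left(F{\left(14 \right)},-15 \right)} = \left(\left(\left(-180\right)^{2} - 783\right) + 20690\right) - \frac{1}{4} = \left(\left(32400 - 783\right) + 20690\right) - \frac{1}{4} = \left(31617 + 20690\right) - \frac{1}{4} = 52307 - \frac{1}{4} = \frac{209227}{4}$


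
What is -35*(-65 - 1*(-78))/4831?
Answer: -455/4831 ≈ -0.094183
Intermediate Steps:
-35*(-65 - 1*(-78))/4831 = -35*(-65 + 78)*(1/4831) = -35*13*(1/4831) = -455*1/4831 = -455/4831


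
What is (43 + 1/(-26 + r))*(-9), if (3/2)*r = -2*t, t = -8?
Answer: -17775/46 ≈ -386.41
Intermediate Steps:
r = 32/3 (r = 2*(-2*(-8))/3 = (⅔)*16 = 32/3 ≈ 10.667)
(43 + 1/(-26 + r))*(-9) = (43 + 1/(-26 + 32/3))*(-9) = (43 + 1/(-46/3))*(-9) = (43 - 3/46)*(-9) = (1975/46)*(-9) = -17775/46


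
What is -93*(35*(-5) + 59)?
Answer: 10788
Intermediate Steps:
-93*(35*(-5) + 59) = -93*(-175 + 59) = -93*(-116) = 10788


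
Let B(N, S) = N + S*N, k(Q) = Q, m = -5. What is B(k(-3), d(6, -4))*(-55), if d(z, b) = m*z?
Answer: -4785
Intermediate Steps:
d(z, b) = -5*z
B(N, S) = N + N*S
B(k(-3), d(6, -4))*(-55) = -3*(1 - 5*6)*(-55) = -3*(1 - 30)*(-55) = -3*(-29)*(-55) = 87*(-55) = -4785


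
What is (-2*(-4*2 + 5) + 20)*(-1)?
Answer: -26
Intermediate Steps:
(-2*(-4*2 + 5) + 20)*(-1) = (-2*(-8 + 5) + 20)*(-1) = (-2*(-3) + 20)*(-1) = (6 + 20)*(-1) = 26*(-1) = -26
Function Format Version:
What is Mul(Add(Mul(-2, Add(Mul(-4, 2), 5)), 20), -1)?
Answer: -26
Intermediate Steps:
Mul(Add(Mul(-2, Add(Mul(-4, 2), 5)), 20), -1) = Mul(Add(Mul(-2, Add(-8, 5)), 20), -1) = Mul(Add(Mul(-2, -3), 20), -1) = Mul(Add(6, 20), -1) = Mul(26, -1) = -26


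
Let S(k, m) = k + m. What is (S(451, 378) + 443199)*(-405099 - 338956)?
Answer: -330381253540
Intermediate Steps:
(S(451, 378) + 443199)*(-405099 - 338956) = ((451 + 378) + 443199)*(-405099 - 338956) = (829 + 443199)*(-744055) = 444028*(-744055) = -330381253540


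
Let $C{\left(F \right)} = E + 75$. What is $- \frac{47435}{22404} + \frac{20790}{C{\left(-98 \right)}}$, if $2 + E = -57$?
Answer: $\frac{58127525}{44808} \approx 1297.3$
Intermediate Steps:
$E = -59$ ($E = -2 - 57 = -59$)
$C{\left(F \right)} = 16$ ($C{\left(F \right)} = -59 + 75 = 16$)
$- \frac{47435}{22404} + \frac{20790}{C{\left(-98 \right)}} = - \frac{47435}{22404} + \frac{20790}{16} = \left(-47435\right) \frac{1}{22404} + 20790 \cdot \frac{1}{16} = - \frac{47435}{22404} + \frac{10395}{8} = \frac{58127525}{44808}$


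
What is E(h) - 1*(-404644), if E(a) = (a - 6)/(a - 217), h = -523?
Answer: 299437089/740 ≈ 4.0464e+5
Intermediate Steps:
E(a) = (-6 + a)/(-217 + a)
E(h) - 1*(-404644) = (-6 - 523)/(-217 - 523) - 1*(-404644) = -529/(-740) + 404644 = -1/740*(-529) + 404644 = 529/740 + 404644 = 299437089/740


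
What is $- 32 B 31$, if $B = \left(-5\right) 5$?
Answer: $24800$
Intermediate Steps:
$B = -25$
$- 32 B 31 = \left(-32\right) \left(-25\right) 31 = 800 \cdot 31 = 24800$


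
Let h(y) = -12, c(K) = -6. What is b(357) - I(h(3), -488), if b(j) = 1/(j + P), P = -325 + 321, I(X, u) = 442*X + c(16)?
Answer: 1874431/353 ≈ 5310.0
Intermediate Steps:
I(X, u) = -6 + 442*X (I(X, u) = 442*X - 6 = -6 + 442*X)
P = -4
b(j) = 1/(-4 + j) (b(j) = 1/(j - 4) = 1/(-4 + j))
b(357) - I(h(3), -488) = 1/(-4 + 357) - (-6 + 442*(-12)) = 1/353 - (-6 - 5304) = 1/353 - 1*(-5310) = 1/353 + 5310 = 1874431/353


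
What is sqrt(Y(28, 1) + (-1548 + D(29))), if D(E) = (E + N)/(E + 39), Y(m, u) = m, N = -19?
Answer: 5*I*sqrt(70278)/34 ≈ 38.985*I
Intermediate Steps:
D(E) = (-19 + E)/(39 + E) (D(E) = (E - 19)/(E + 39) = (-19 + E)/(39 + E))
sqrt(Y(28, 1) + (-1548 + D(29))) = sqrt(28 + (-1548 + (-19 + 29)/(39 + 29))) = sqrt(28 + (-1548 + 10/68)) = sqrt(28 + (-1548 + (1/68)*10)) = sqrt(28 + (-1548 + 5/34)) = sqrt(28 - 52627/34) = sqrt(-51675/34) = 5*I*sqrt(70278)/34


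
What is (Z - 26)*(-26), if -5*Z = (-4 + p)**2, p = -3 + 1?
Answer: 4316/5 ≈ 863.20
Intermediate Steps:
p = -2
Z = -36/5 (Z = -(-4 - 2)**2/5 = -1/5*(-6)**2 = -1/5*36 = -36/5 ≈ -7.2000)
(Z - 26)*(-26) = (-36/5 - 26)*(-26) = -166/5*(-26) = 4316/5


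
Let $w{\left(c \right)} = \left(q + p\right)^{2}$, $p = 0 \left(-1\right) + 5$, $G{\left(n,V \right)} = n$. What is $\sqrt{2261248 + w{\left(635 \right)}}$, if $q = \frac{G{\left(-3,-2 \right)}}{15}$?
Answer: $\frac{8 \sqrt{883309}}{5} \approx 1503.8$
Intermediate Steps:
$q = - \frac{1}{5}$ ($q = - \frac{3}{15} = \left(-3\right) \frac{1}{15} = - \frac{1}{5} \approx -0.2$)
$p = 5$ ($p = 0 + 5 = 5$)
$w{\left(c \right)} = \frac{576}{25}$ ($w{\left(c \right)} = \left(- \frac{1}{5} + 5\right)^{2} = \left(\frac{24}{5}\right)^{2} = \frac{576}{25}$)
$\sqrt{2261248 + w{\left(635 \right)}} = \sqrt{2261248 + \frac{576}{25}} = \sqrt{\frac{56531776}{25}} = \frac{8 \sqrt{883309}}{5}$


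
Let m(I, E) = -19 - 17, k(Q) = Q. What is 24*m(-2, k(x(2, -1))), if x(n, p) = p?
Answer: -864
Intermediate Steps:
m(I, E) = -36
24*m(-2, k(x(2, -1))) = 24*(-36) = -864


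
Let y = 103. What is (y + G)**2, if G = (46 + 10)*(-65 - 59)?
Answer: 46799281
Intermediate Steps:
G = -6944 (G = 56*(-124) = -6944)
(y + G)**2 = (103 - 6944)**2 = (-6841)**2 = 46799281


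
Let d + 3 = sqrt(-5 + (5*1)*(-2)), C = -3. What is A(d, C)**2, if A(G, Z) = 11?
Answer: 121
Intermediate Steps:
d = -3 + I*sqrt(15) (d = -3 + sqrt(-5 + (5*1)*(-2)) = -3 + sqrt(-5 + 5*(-2)) = -3 + sqrt(-5 - 10) = -3 + sqrt(-15) = -3 + I*sqrt(15) ≈ -3.0 + 3.873*I)
A(d, C)**2 = 11**2 = 121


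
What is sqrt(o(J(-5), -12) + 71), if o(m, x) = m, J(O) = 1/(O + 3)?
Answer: sqrt(282)/2 ≈ 8.3964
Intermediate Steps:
J(O) = 1/(3 + O)
sqrt(o(J(-5), -12) + 71) = sqrt(1/(3 - 5) + 71) = sqrt(1/(-2) + 71) = sqrt(-1/2 + 71) = sqrt(141/2) = sqrt(282)/2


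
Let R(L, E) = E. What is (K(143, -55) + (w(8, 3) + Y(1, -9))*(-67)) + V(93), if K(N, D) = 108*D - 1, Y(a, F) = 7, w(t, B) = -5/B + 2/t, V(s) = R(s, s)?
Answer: -74665/12 ≈ -6222.1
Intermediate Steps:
V(s) = s
K(N, D) = -1 + 108*D
(K(143, -55) + (w(8, 3) + Y(1, -9))*(-67)) + V(93) = ((-1 + 108*(-55)) + ((-5/3 + 2/8) + 7)*(-67)) + 93 = ((-1 - 5940) + ((-5*⅓ + 2*(⅛)) + 7)*(-67)) + 93 = (-5941 + ((-5/3 + ¼) + 7)*(-67)) + 93 = (-5941 + (-17/12 + 7)*(-67)) + 93 = (-5941 + (67/12)*(-67)) + 93 = (-5941 - 4489/12) + 93 = -75781/12 + 93 = -74665/12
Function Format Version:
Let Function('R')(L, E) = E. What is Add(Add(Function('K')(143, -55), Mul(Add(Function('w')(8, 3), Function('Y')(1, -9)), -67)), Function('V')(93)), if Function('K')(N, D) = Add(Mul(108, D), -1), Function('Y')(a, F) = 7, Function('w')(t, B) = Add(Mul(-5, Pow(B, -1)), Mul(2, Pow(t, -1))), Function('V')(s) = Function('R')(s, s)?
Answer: Rational(-74665, 12) ≈ -6222.1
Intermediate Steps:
Function('V')(s) = s
Function('K')(N, D) = Add(-1, Mul(108, D))
Add(Add(Function('K')(143, -55), Mul(Add(Function('w')(8, 3), Function('Y')(1, -9)), -67)), Function('V')(93)) = Add(Add(Add(-1, Mul(108, -55)), Mul(Add(Add(Mul(-5, Pow(3, -1)), Mul(2, Pow(8, -1))), 7), -67)), 93) = Add(Add(Add(-1, -5940), Mul(Add(Add(Mul(-5, Rational(1, 3)), Mul(2, Rational(1, 8))), 7), -67)), 93) = Add(Add(-5941, Mul(Add(Add(Rational(-5, 3), Rational(1, 4)), 7), -67)), 93) = Add(Add(-5941, Mul(Add(Rational(-17, 12), 7), -67)), 93) = Add(Add(-5941, Mul(Rational(67, 12), -67)), 93) = Add(Add(-5941, Rational(-4489, 12)), 93) = Add(Rational(-75781, 12), 93) = Rational(-74665, 12)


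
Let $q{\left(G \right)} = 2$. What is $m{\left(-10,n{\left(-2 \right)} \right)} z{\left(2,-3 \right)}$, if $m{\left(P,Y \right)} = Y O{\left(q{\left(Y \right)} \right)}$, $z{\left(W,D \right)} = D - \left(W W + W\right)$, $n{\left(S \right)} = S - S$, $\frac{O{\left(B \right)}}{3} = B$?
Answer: $0$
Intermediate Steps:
$O{\left(B \right)} = 3 B$
$n{\left(S \right)} = 0$
$z{\left(W,D \right)} = D - W - W^{2}$ ($z{\left(W,D \right)} = D - \left(W^{2} + W\right) = D - \left(W + W^{2}\right) = D - W - W^{2}$)
$m{\left(P,Y \right)} = 6 Y$ ($m{\left(P,Y \right)} = Y 3 \cdot 2 = Y 6 = 6 Y$)
$m{\left(-10,n{\left(-2 \right)} \right)} z{\left(2,-3 \right)} = 6 \cdot 0 \left(-3 - 2 - 2^{2}\right) = 0 \left(-3 - 2 - 4\right) = 0 \left(-9\right) = 0$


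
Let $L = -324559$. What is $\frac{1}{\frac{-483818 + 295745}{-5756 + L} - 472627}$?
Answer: $- \frac{110105}{52038533144} \approx -2.1158 \cdot 10^{-6}$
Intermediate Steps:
$\frac{1}{\frac{-483818 + 295745}{-5756 + L} - 472627} = \frac{1}{\frac{-483818 + 295745}{-5756 - 324559} - 472627} = \frac{1}{- \frac{188073}{-330315} - 472627} = \frac{1}{\left(-188073\right) \left(- \frac{1}{330315}\right) - 472627} = \frac{1}{\frac{62691}{110105} - 472627} = \frac{1}{- \frac{52038533144}{110105}} = - \frac{110105}{52038533144}$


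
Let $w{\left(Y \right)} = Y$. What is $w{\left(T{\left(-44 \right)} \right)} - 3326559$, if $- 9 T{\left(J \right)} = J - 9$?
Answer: $- \frac{29938978}{9} \approx -3.3266 \cdot 10^{6}$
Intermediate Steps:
$T{\left(J \right)} = 1 - \frac{J}{9}$ ($T{\left(J \right)} = - \frac{J - 9}{9} = - \frac{-9 + J}{9} = 1 - \frac{J}{9}$)
$w{\left(T{\left(-44 \right)} \right)} - 3326559 = \left(1 - - \frac{44}{9}\right) - 3326559 = \left(1 + \frac{44}{9}\right) - 3326559 = \frac{53}{9} - 3326559 = - \frac{29938978}{9}$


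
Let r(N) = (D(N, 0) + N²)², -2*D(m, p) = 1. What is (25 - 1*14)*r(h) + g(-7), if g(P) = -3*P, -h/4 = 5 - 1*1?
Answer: 2872415/4 ≈ 7.1810e+5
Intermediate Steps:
h = -16 (h = -4*(5 - 1*1) = -4*(5 - 1) = -4*4 = -16)
D(m, p) = -½ (D(m, p) = -½*1 = -½)
r(N) = (-½ + N²)²
(25 - 1*14)*r(h) + g(-7) = (25 - 1*14)*((-1 + 2*(-16)²)²/4) - 3*(-7) = (25 - 14)*((-1 + 2*256)²/4) + 21 = 11*((-1 + 512)²/4) + 21 = 11*((¼)*511²) + 21 = 11*((¼)*261121) + 21 = 11*(261121/4) + 21 = 2872331/4 + 21 = 2872415/4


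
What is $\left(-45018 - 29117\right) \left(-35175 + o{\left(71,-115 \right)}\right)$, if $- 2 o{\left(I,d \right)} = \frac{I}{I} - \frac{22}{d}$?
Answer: $\frac{119956168049}{46} \approx 2.6077 \cdot 10^{9}$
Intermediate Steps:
$o{\left(I,d \right)} = - \frac{1}{2} + \frac{11}{d}$ ($o{\left(I,d \right)} = - \frac{\frac{I}{I} - \frac{22}{d}}{2} = - \frac{1 - \frac{22}{d}}{2} = - \frac{1}{2} + \frac{11}{d}$)
$\left(-45018 - 29117\right) \left(-35175 + o{\left(71,-115 \right)}\right) = \left(-45018 - 29117\right) \left(-35175 + \frac{22 - -115}{2 \left(-115\right)}\right) = - 74135 \left(-35175 + \frac{1}{2} \left(- \frac{1}{115}\right) \left(22 + 115\right)\right) = - 74135 \left(-35175 + \frac{1}{2} \left(- \frac{1}{115}\right) 137\right) = - 74135 \left(-35175 - \frac{137}{230}\right) = \left(-74135\right) \left(- \frac{8090387}{230}\right) = \frac{119956168049}{46}$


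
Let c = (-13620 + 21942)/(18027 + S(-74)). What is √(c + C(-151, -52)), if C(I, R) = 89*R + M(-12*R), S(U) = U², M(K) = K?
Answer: I*√6126254870/1237 ≈ 63.274*I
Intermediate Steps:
C(I, R) = 77*R (C(I, R) = 89*R - 12*R = 77*R)
c = 438/1237 (c = (-13620 + 21942)/(18027 + (-74)²) = 8322/(18027 + 5476) = 8322/23503 = 8322*(1/23503) = 438/1237 ≈ 0.35408)
√(c + C(-151, -52)) = √(438/1237 + 77*(-52)) = √(438/1237 - 4004) = √(-4952510/1237) = I*√6126254870/1237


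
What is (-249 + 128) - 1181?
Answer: -1302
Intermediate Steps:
(-249 + 128) - 1181 = -121 - 1181 = -1302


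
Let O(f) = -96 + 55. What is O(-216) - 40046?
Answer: -40087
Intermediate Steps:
O(f) = -41
O(-216) - 40046 = -41 - 40046 = -40087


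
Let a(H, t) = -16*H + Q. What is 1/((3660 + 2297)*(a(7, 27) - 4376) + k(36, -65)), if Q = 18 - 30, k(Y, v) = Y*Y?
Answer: -1/26805204 ≈ -3.7306e-8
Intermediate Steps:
k(Y, v) = Y²
Q = -12
a(H, t) = -12 - 16*H (a(H, t) = -16*H - 12 = -12 - 16*H)
1/((3660 + 2297)*(a(7, 27) - 4376) + k(36, -65)) = 1/((3660 + 2297)*((-12 - 16*7) - 4376) + 36²) = 1/(5957*((-12 - 112) - 4376) + 1296) = 1/(5957*(-124 - 4376) + 1296) = 1/(5957*(-4500) + 1296) = 1/(-26806500 + 1296) = 1/(-26805204) = -1/26805204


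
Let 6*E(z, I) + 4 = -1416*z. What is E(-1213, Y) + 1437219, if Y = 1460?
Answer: 5170459/3 ≈ 1.7235e+6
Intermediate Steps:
E(z, I) = -⅔ - 236*z (E(z, I) = -⅔ + (-1416*z)/6 = -⅔ - 236*z)
E(-1213, Y) + 1437219 = (-⅔ - 236*(-1213)) + 1437219 = (-⅔ + 286268) + 1437219 = 858802/3 + 1437219 = 5170459/3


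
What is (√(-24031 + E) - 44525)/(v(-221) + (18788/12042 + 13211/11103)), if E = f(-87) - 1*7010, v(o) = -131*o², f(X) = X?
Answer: 198436535505/28514999238524 - 22283721*I*√7782/71287498096310 ≈ 0.006959 - 2.7575e-5*I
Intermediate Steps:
E = -7097 (E = -87 - 1*7010 = -87 - 7010 = -7097)
(√(-24031 + E) - 44525)/(v(-221) + (18788/12042 + 13211/11103)) = (√(-24031 - 7097) - 44525)/(-131*(-221)² + (18788/12042 + 13211/11103)) = (√(-31128) - 44525)/(-131*48841 + (18788*(1/12042) + 13211*(1/11103))) = (2*I*√7782 - 44525)/(-6398171 + (9394/6021 + 13211/11103)) = (-44525 + 2*I*√7782)/(-6398171 + 61281671/22283721) = (-44525 + 2*I*√7782)/(-142574996192620/22283721) = (-44525 + 2*I*√7782)*(-22283721/142574996192620) = 198436535505/28514999238524 - 22283721*I*√7782/71287498096310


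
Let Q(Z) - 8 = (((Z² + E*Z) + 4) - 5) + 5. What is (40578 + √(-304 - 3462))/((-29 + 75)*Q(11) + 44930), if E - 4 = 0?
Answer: 20289/26536 + I*√3766/53072 ≈ 0.76458 + 0.0011563*I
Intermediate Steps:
E = 4 (E = 4 + 0 = 4)
Q(Z) = 12 + Z² + 4*Z (Q(Z) = 8 + ((((Z² + 4*Z) + 4) - 5) + 5) = 8 + (((4 + Z² + 4*Z) - 5) + 5) = 8 + ((-1 + Z² + 4*Z) + 5) = 8 + (4 + Z² + 4*Z) = 12 + Z² + 4*Z)
(40578 + √(-304 - 3462))/((-29 + 75)*Q(11) + 44930) = (40578 + √(-304 - 3462))/((-29 + 75)*(12 + 11² + 4*11) + 44930) = (40578 + √(-3766))/(46*(12 + 121 + 44) + 44930) = (40578 + I*√3766)/(46*177 + 44930) = (40578 + I*√3766)/(8142 + 44930) = (40578 + I*√3766)/53072 = (40578 + I*√3766)*(1/53072) = 20289/26536 + I*√3766/53072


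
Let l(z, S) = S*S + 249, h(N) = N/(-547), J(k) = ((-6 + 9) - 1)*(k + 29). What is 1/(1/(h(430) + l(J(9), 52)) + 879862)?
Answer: 1614861/1420854829729 ≈ 1.1365e-6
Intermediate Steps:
J(k) = 58 + 2*k (J(k) = (3 - 1)*(29 + k) = 2*(29 + k) = 58 + 2*k)
h(N) = -N/547 (h(N) = N*(-1/547) = -N/547)
l(z, S) = 249 + S² (l(z, S) = S² + 249 = 249 + S²)
1/(1/(h(430) + l(J(9), 52)) + 879862) = 1/(1/(-1/547*430 + (249 + 52²)) + 879862) = 1/(1/(-430/547 + (249 + 2704)) + 879862) = 1/(1/(-430/547 + 2953) + 879862) = 1/(1/(1614861/547) + 879862) = 1/(547/1614861 + 879862) = 1/(1420854829729/1614861) = 1614861/1420854829729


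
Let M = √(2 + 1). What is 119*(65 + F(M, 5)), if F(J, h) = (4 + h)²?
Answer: 17374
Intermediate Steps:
M = √3 ≈ 1.7320
119*(65 + F(M, 5)) = 119*(65 + (4 + 5)²) = 119*(65 + 9²) = 119*(65 + 81) = 119*146 = 17374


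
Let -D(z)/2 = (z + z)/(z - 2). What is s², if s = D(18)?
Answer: 81/4 ≈ 20.250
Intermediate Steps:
D(z) = -4*z/(-2 + z) (D(z) = -2*(z + z)/(z - 2) = -2*2*z/(-2 + z) = -4*z/(-2 + z))
s = -9/2 (s = -4*18/(-2 + 18) = -4*18/16 = -4*18*1/16 = -9/2 ≈ -4.5000)
s² = (-9/2)² = 81/4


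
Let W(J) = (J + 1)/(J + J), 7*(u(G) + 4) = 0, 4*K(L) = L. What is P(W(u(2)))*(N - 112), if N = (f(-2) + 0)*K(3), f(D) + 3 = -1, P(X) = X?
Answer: -345/8 ≈ -43.125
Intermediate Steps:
K(L) = L/4
u(G) = -4 (u(G) = -4 + (1/7)*0 = -4 + 0 = -4)
W(J) = (1 + J)/(2*J) (W(J) = (1 + J)/((2*J)) = (1 + J)*(1/(2*J)) = (1 + J)/(2*J))
f(D) = -4 (f(D) = -3 - 1 = -4)
N = -3 (N = (-4 + 0)*((1/4)*3) = -4*3/4 = -3)
P(W(u(2)))*(N - 112) = ((1/2)*(1 - 4)/(-4))*(-3 - 112) = ((1/2)*(-1/4)*(-3))*(-115) = (3/8)*(-115) = -345/8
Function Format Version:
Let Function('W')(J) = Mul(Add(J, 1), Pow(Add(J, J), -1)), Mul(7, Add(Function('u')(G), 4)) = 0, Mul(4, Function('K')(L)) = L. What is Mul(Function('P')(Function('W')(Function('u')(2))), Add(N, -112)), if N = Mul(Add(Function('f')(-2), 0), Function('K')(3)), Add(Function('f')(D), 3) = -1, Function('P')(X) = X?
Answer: Rational(-345, 8) ≈ -43.125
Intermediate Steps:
Function('K')(L) = Mul(Rational(1, 4), L)
Function('u')(G) = -4 (Function('u')(G) = Add(-4, Mul(Rational(1, 7), 0)) = Add(-4, 0) = -4)
Function('W')(J) = Mul(Rational(1, 2), Pow(J, -1), Add(1, J)) (Function('W')(J) = Mul(Add(1, J), Pow(Mul(2, J), -1)) = Mul(Add(1, J), Mul(Rational(1, 2), Pow(J, -1))) = Mul(Rational(1, 2), Pow(J, -1), Add(1, J)))
Function('f')(D) = -4 (Function('f')(D) = Add(-3, -1) = -4)
N = -3 (N = Mul(Add(-4, 0), Mul(Rational(1, 4), 3)) = Mul(-4, Rational(3, 4)) = -3)
Mul(Function('P')(Function('W')(Function('u')(2))), Add(N, -112)) = Mul(Mul(Rational(1, 2), Pow(-4, -1), Add(1, -4)), Add(-3, -112)) = Mul(Mul(Rational(1, 2), Rational(-1, 4), -3), -115) = Mul(Rational(3, 8), -115) = Rational(-345, 8)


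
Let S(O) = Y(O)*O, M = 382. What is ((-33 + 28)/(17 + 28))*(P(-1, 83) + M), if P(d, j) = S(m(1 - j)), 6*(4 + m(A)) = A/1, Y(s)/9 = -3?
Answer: -859/9 ≈ -95.444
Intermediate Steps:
Y(s) = -27 (Y(s) = 9*(-3) = -27)
m(A) = -4 + A/6 (m(A) = -4 + (A/1)/6 = -4 + (A*1)/6 = -4 + A/6)
S(O) = -27*O
P(d, j) = 207/2 + 9*j/2 (P(d, j) = -27*(-4 + (1 - j)/6) = -27*(-4 + (1/6 - j/6)) = -27*(-23/6 - j/6) = 207/2 + 9*j/2)
((-33 + 28)/(17 + 28))*(P(-1, 83) + M) = ((-33 + 28)/(17 + 28))*((207/2 + (9/2)*83) + 382) = (-5/45)*((207/2 + 747/2) + 382) = (-5*1/45)*(477 + 382) = -1/9*859 = -859/9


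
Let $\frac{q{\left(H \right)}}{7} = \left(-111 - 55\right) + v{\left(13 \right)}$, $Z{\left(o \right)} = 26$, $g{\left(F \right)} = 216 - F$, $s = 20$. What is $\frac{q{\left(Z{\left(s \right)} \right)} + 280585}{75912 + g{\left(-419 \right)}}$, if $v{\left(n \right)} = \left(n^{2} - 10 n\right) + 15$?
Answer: $\frac{279801}{76547} \approx 3.6553$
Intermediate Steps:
$v{\left(n \right)} = 15 + n^{2} - 10 n$
$q{\left(H \right)} = -784$ ($q{\left(H \right)} = 7 \left(\left(-111 - 55\right) + \left(15 + 13^{2} - 130\right)\right) = 7 \left(-166 + \left(15 + 169 - 130\right)\right) = 7 \left(-166 + 54\right) = 7 \left(-112\right) = -784$)
$\frac{q{\left(Z{\left(s \right)} \right)} + 280585}{75912 + g{\left(-419 \right)}} = \frac{-784 + 280585}{75912 + \left(216 - -419\right)} = \frac{279801}{75912 + \left(216 + 419\right)} = \frac{279801}{75912 + 635} = \frac{279801}{76547}$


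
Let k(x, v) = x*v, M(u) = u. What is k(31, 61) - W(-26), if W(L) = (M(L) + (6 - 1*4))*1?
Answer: 1915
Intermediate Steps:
W(L) = 2 + L (W(L) = (L + (6 - 1*4))*1 = (L + (6 - 4))*1 = (L + 2)*1 = (2 + L)*1 = 2 + L)
k(x, v) = v*x
k(31, 61) - W(-26) = 61*31 - (2 - 26) = 1891 - 1*(-24) = 1891 + 24 = 1915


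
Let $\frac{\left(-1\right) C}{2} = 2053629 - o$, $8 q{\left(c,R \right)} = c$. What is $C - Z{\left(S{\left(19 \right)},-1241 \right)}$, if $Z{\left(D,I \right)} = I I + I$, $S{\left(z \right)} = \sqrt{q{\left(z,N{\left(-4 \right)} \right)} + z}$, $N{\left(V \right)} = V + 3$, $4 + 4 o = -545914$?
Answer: $-5919057$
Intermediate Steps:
$o = - \frac{272959}{2}$ ($o = -1 + \frac{1}{4} \left(-545914\right) = -1 - \frac{272957}{2} = - \frac{272959}{2} \approx -1.3648 \cdot 10^{5}$)
$N{\left(V \right)} = 3 + V$
$q{\left(c,R \right)} = \frac{c}{8}$
$S{\left(z \right)} = \frac{3 \sqrt{2} \sqrt{z}}{4}$ ($S{\left(z \right)} = \sqrt{\frac{z}{8} + z} = \sqrt{\frac{9 z}{8}} = \frac{3 \sqrt{2} \sqrt{z}}{4}$)
$C = -4380217$ ($C = - 2 \left(2053629 - - \frac{272959}{2}\right) = - 2 \left(2053629 + \frac{272959}{2}\right) = \left(-2\right) \frac{4380217}{2} = -4380217$)
$Z{\left(D,I \right)} = I + I^{2}$ ($Z{\left(D,I \right)} = I^{2} + I = I + I^{2}$)
$C - Z{\left(S{\left(19 \right)},-1241 \right)} = -4380217 - - 1241 \left(1 - 1241\right) = -4380217 - \left(-1241\right) \left(-1240\right) = -4380217 - 1538840 = -5919057$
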